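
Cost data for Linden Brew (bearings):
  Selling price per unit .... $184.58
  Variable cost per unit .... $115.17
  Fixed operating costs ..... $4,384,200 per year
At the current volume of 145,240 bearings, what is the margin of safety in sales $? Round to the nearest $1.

Each unit contributes $184.58 − $115.17 = $69.41. Break-even units = $4,384,200 ÷ $69.41 = 63,163.81; break-even revenue = 63,163.81 × $184.58 = $11,658,775.91.
Current sales = 145,240 × $184.58 = $26,808,399.20.
Margin of safety = $26,808,399.20 − $11,658,775.91 = $15,149,623.

$15,149,623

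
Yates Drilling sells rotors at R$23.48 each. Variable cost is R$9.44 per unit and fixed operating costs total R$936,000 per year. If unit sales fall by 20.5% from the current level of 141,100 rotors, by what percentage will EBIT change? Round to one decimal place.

At 141,100 units, contribution = 141,100 × R$14.04 = R$1,981,044.00.
Operating income = contribution − fixed costs = R$1,981,044.00 − R$936,000 = R$1,045,044.00.
DOL = contribution ÷ EBIT = R$1,981,044.00 ÷ R$1,045,044.00 = 1.8957.
%ΔEBIT = DOL × %ΔSales = 1.8957 × -20.5% = -38.9%.

-38.9%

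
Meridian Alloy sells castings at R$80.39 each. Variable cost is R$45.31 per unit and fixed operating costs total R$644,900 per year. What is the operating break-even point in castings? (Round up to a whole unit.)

18,384 castings

Unit CM = price − variable cost = R$80.39 − R$45.31 = R$35.08.
Break-even volume = fixed costs ÷ CM per unit = R$644,900 ÷ R$35.08 = 18,383.69, so 18,384 castings.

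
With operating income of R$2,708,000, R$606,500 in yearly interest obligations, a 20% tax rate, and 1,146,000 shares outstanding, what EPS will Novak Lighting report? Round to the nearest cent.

R$1.47

Pre-tax income = R$2,708,000 − R$606,500.00 = R$2,101,500.00.
Net income = R$2,101,500.00 × (1 − 0.20) = R$1,681,200.00.
Per share: R$1,681,200.00 / 1,146,000 shares = R$1.47.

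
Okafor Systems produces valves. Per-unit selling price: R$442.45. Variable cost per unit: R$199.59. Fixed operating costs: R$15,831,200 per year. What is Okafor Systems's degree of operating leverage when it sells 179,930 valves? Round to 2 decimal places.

Total contribution margin = 179,930 × R$242.86 = R$43,697,799.80.
Operating income = contribution − fixed costs = R$43,697,799.80 − R$15,831,200 = R$27,866,599.80.
DOL = contribution ÷ EBIT = R$43,697,799.80 ÷ R$27,866,599.80 = 1.5681.

1.57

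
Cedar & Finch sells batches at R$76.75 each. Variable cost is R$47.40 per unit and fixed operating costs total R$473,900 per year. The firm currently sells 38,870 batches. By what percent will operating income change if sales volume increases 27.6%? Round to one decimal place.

+47.2%

At 38,870 units, contribution = 38,870 × R$29.35 = R$1,140,834.50.
EBIT = R$1,140,834.50 − R$473,900 = R$666,934.50.
Degree of operating leverage = R$1,140,834.50 / R$666,934.50 = 1.7106.
%ΔEBIT = DOL × %ΔSales = 1.7106 × +27.6% = +47.2%.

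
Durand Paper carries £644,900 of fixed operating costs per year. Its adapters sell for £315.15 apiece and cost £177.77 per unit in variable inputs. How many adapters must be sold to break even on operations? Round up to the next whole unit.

4,695 adapters

Each unit contributes £315.15 − £177.77 = £137.38.
Units to break even: £644,900 ÷ £137.38 = 4,694.28, rounded up to 4,695.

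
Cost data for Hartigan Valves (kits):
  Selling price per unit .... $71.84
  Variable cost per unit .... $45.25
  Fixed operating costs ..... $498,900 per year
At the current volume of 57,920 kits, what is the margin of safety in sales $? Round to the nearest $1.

$2,813,061

Contribution margin per unit = $71.84 − $45.25 = $26.59. Break-even units = $498,900 ÷ $26.59 = 18,762.69; break-even revenue = 18,762.69 × $71.84 = $1,347,911.85.
Actual sales revenue = 57,920 × $71.84 = $4,160,972.80.
Margin of safety = $4,160,972.80 − $1,347,911.85 = $2,813,061.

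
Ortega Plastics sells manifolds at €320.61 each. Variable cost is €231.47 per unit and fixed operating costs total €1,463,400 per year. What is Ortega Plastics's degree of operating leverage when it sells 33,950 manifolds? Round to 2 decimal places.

Total contribution margin = 33,950 × €89.14 = €3,026,303.00.
Operating income = contribution − fixed costs = €3,026,303.00 − €1,463,400 = €1,562,903.00.
DOL = contribution ÷ EBIT = €3,026,303.00 ÷ €1,562,903.00 = 1.9363.

1.94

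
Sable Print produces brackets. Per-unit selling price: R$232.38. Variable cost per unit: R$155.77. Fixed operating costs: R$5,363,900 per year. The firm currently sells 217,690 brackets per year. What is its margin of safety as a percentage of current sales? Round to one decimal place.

Contribution margin per unit = R$232.38 − R$155.77 = R$76.61. Break-even units = R$5,363,900 ÷ R$76.61 = 70,015.66; break-even revenue = 70,015.66 × R$232.38 = R$16,270,239.94.
Current sales = 217,690 × R$232.38 = R$50,586,802.20.
Margin of safety = (R$50,586,802.20 − R$16,270,239.94) ÷ R$50,586,802.20 = 67.8%.

67.8%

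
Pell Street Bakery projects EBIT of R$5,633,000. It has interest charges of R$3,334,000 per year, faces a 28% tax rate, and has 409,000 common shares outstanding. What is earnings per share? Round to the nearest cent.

R$4.05

Interest = R$3,334,000.00, so EBT = R$5,633,000 − R$3,334,000.00 = R$2,299,000.00.
After tax at 28%: net income = R$2,299,000.00 × 0.72 = R$1,655,280.00.
EPS = R$1,655,280.00 ÷ 409,000 = R$4.05.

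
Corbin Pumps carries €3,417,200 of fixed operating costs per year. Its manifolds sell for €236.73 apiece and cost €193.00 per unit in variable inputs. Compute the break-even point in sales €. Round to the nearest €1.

€18,498,828

Contribution margin per unit = €236.73 − €193.00 = €43.73, a CM ratio of €43.73 ÷ €236.73 = 0.1847.
Break-even sales = FC ÷ CM ratio = €3,417,200 × €236.73 / €43.73 = €18,498,828.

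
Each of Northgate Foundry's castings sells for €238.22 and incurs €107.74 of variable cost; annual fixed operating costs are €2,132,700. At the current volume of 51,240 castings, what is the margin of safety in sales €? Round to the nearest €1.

€8,312,679

Contribution margin per unit = €238.22 − €107.74 = €130.48. Break-even units = €2,132,700 ÷ €130.48 = 16,345.03; break-even revenue = 16,345.03 × €238.22 = €3,893,713.93.
Current sales = 51,240 × €238.22 = €12,206,392.80.
Margin of safety = €12,206,392.80 − €3,893,713.93 = €8,312,679.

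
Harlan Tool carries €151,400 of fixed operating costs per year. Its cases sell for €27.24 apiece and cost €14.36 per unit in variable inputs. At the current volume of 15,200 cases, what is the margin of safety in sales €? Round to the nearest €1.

Each unit contributes €27.24 − €14.36 = €12.88. Break-even units = €151,400 ÷ €12.88 = 11,754.66; break-even revenue = 11,754.66 × €27.24 = €320,196.89.
Current sales = 15,200 × €27.24 = €414,048.00.
Margin of safety = €414,048.00 − €320,196.89 = €93,851.

€93,851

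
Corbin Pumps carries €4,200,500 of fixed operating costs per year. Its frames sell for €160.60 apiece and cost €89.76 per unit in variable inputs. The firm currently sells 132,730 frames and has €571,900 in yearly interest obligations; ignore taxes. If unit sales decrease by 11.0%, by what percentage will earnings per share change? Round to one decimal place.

-22.3%

Total contribution margin = 132,730 × €70.84 = €9,402,593.20.
Operating income = contribution − fixed costs = €9,402,593.20 − €4,200,500 = €5,202,093.20.
After interest of €571,900.00, pre-tax earnings = €4,630,193.20.
Degree of combined leverage = contribution ÷ (EBIT − I) = €9,402,593.20 ÷ €4,630,193.20 = 2.0307.
EPS therefore changes by 2.0307 × (-11.0%) = -22.3%.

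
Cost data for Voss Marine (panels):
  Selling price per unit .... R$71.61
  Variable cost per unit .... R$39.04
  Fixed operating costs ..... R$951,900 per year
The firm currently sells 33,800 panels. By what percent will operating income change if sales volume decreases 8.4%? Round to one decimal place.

-62.1%

At 33,800 units, contribution = 33,800 × R$32.57 = R$1,100,866.00.
EBIT = R$1,100,866.00 − R$951,900 = R$148,966.00.
So DOL = total CM / EBIT = R$1,100,866.00 / R$148,966.00 = 7.3900.
Operating income changes by 7.3900 × -8.4% = -62.1%.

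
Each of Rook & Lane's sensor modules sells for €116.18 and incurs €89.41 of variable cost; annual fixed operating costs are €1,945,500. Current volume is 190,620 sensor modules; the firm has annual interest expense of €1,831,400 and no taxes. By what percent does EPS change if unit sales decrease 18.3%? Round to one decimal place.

Total contribution margin = 190,620 × €26.77 = €5,102,897.40.
Operating income = contribution − fixed costs = €5,102,897.40 − €1,945,500 = €3,157,397.40.
After interest of €1,831,400.00, pre-tax earnings = €1,325,997.40.
Degree of combined leverage = contribution ÷ (EBIT − I) = €5,102,897.40 ÷ €1,325,997.40 = 3.8483.
EPS therefore changes by 3.8483 × (-18.3%) = -70.4%.

-70.4%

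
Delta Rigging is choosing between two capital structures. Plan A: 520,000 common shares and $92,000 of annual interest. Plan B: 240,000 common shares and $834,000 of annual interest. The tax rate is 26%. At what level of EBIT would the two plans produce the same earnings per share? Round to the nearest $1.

$1,470,000

At indifference, (EBIT − 92,000)(1 − t)/520,000 = (EBIT − 834,000)(1 − t)/240,000.
The (1 − t) factor cancels: (EBIT − 92,000) × 240,000 = (EBIT − 834,000) × 520,000.
EBIT × (520,000 − 240,000) = 834,000 × 520,000 − 92,000 × 240,000 = 411,600,000,000, so EBIT = 411,600,000,000 ÷ 280,000 = 1,470,000.00.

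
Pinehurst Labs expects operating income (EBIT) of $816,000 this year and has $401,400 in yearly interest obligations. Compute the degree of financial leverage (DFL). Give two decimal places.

1.97

Annual interest charges come to $401,400.00.
DFL = EBIT ÷ (EBIT − I) = $816,000 ÷ ($816,000 − $401,400.00) = $816,000 ÷ $414,600.00 = 1.9682.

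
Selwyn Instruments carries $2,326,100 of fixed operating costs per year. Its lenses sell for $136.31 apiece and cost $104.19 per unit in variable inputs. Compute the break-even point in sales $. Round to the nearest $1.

Contribution margin per unit = $136.31 − $104.19 = $32.12, a CM ratio of $32.12 ÷ $136.31 = 0.2356.
Break-even revenue = fixed costs × price ÷ CM = $2,326,100 × $136.31 ÷ $32.12 = $9,871,441.

$9,871,441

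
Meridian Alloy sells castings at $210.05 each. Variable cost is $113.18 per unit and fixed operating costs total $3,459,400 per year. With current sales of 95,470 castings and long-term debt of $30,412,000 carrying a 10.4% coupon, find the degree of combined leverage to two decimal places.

Total contribution margin = 95,470 × $96.87 = $9,248,178.90.
Subtracting fixed costs: EBIT = $9,248,178.90 − $3,459,400 = $5,788,778.90. Interest = $3,162,848.00, so EBIT − I = $2,625,930.90.
DCL = contribution ÷ (EBIT − I) = $9,248,178.90 ÷ $2,625,930.90 = 3.5219.

3.52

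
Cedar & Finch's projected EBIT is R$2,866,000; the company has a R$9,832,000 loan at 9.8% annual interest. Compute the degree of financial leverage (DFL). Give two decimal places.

Annual interest charges come to R$963,536.00.
DFL = EBIT ÷ (EBIT − I) = R$2,866,000 ÷ (R$2,866,000 − R$963,536.00) = R$2,866,000 ÷ R$1,902,464.00 = 1.5065.

1.51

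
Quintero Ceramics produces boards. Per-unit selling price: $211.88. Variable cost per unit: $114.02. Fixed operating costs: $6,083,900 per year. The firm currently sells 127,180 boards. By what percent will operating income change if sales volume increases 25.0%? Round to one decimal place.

Total contribution margin = 127,180 × $97.86 = $12,445,834.80.
Subtracting fixed costs: EBIT = $12,445,834.80 − $6,083,900 = $6,361,934.80.
So DOL = total CM / EBIT = $12,445,834.80 / $6,361,934.80 = 1.9563.
So EBIT moves 1.9563 × (+25.0%) = +48.9%.

+48.9%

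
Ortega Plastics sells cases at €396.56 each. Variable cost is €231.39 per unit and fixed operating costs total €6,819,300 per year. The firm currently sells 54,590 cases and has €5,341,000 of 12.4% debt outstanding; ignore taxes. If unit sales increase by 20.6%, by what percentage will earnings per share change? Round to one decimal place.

+121.0%

Contribution at this volume is 54,590 × €165.17 = €9,016,630.30.
Subtracting fixed costs: EBIT = €9,016,630.30 − €6,819,300 = €2,197,330.30.
After interest of €662,284.00, pre-tax earnings = €1,535,046.30.
DCL = total CM / (EBIT − I) = €9,016,630.30 / €1,535,046.30 = 5.8738.
EPS therefore changes by 5.8738 × (+20.6%) = +121.0%.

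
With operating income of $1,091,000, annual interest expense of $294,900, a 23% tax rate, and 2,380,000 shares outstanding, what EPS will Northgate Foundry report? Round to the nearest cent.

$0.26

Interest = $294,900.00, so EBT = $1,091,000 − $294,900.00 = $796,100.00.
Net income = $796,100.00 × (1 − 0.23) = $612,997.00.
EPS = $612,997.00 ÷ 2,380,000 = $0.26.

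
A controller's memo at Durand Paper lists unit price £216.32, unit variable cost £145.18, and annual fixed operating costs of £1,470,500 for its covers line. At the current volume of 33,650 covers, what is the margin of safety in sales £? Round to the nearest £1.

£2,807,724

Each unit contributes £216.32 − £145.18 = £71.14. Break-even units = £1,470,500 ÷ £71.14 = 20,670.51; break-even revenue = 20,670.51 × £216.32 = £4,471,444.48.
Current sales = 33,650 × £216.32 = £7,279,168.00.
Margin of safety = £7,279,168.00 − £4,471,444.48 = £2,807,724.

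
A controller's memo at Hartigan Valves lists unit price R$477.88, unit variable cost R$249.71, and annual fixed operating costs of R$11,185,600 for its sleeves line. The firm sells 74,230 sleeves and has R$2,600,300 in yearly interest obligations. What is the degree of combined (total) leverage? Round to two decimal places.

5.37

At 74,230 units, contribution = 74,230 × R$228.17 = R$16,937,059.10.
Subtracting fixed costs: EBIT = R$16,937,059.10 − R$11,185,600 = R$5,751,459.10. Interest = R$2,600,300.00, so EBIT − I = R$3,151,159.10.
Degree of total leverage = total CM / (EBIT − interest) = R$16,937,059.10 / R$3,151,159.10 = 5.3749.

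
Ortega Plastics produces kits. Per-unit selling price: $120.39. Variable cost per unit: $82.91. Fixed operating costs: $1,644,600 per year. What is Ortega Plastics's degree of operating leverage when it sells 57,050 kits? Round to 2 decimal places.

4.33

At 57,050 units, contribution = 57,050 × $37.48 = $2,138,234.00.
EBIT = $2,138,234.00 − $1,644,600 = $493,634.00.
So DOL = total CM / EBIT = $2,138,234.00 / $493,634.00 = 4.3316.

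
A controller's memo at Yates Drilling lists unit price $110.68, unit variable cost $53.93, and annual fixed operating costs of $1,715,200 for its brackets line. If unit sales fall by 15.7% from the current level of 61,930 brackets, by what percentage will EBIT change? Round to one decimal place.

Contribution at this volume is 61,930 × $56.75 = $3,514,527.50.
Operating income = contribution − fixed costs = $3,514,527.50 − $1,715,200 = $1,799,327.50.
DOL = contribution ÷ EBIT = $3,514,527.50 ÷ $1,799,327.50 = 1.9532.
%ΔEBIT = DOL × %ΔSales = 1.9532 × -15.7% = -30.7%.

-30.7%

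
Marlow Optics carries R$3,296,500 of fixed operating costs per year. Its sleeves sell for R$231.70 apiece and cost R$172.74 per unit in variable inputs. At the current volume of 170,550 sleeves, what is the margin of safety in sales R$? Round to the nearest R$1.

R$26,561,906

Contribution margin per unit = R$231.70 − R$172.74 = R$58.96. Break-even units = R$3,296,500 ÷ R$58.96 = 55,910.79; break-even revenue = 55,910.79 × R$231.70 = R$12,954,529.34.
Actual sales revenue = 170,550 × R$231.70 = R$39,516,435.00.
Margin of safety = R$39,516,435.00 − R$12,954,529.34 = R$26,561,906.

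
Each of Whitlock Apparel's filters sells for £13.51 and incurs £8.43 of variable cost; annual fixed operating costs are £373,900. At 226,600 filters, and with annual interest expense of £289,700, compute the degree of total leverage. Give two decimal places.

Total contribution margin = 226,600 × £5.08 = £1,151,128.00.
EBIT = £1,151,128.00 − £373,900 = £777,228.00. Interest = £289,700.00.
DOL = £1,151,128.00 ÷ £777,228.00 = 1.4811; DFL = £777,228.00 ÷ £487,528.00 = 1.5942.
Combined leverage = 1.4811 × 1.5942 = 2.3612.

2.36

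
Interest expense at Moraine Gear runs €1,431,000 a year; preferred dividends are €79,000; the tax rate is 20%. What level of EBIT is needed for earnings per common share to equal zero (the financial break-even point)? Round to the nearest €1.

€1,529,750

Grossing the preferred dividend up to pre-tax terms: €79,000 / (1 − 0.20) = €98,750.00.
EPS = 0 when EBIT covers interest plus the pre-tax preferred burden: €1,431,000 + €98,750.00 = €1,529,750.00.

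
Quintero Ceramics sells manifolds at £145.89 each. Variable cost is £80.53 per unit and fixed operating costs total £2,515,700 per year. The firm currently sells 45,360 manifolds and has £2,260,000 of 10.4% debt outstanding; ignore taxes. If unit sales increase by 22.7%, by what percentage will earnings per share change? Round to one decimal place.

Contribution at this volume is 45,360 × £65.36 = £2,964,729.60.
Operating income = contribution − fixed costs = £2,964,729.60 − £2,515,700 = £449,029.60.
After interest of £235,040.00, pre-tax earnings = £213,989.60.
Degree of combined leverage = contribution ÷ (EBIT − I) = £2,964,729.60 ÷ £213,989.60 = 13.8545.
EPS therefore changes by 13.8545 × (+22.7%) = +314.5%.

+314.5%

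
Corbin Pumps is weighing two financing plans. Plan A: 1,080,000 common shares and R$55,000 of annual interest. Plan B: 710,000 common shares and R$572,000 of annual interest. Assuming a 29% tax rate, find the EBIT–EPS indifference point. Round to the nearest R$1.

R$1,564,081

Set EPS_A = EPS_B: (EBIT − R$55,000)(1 − 0.29) ÷ 1,080,000 = (EBIT − R$572,000)(1 − 0.29) ÷ 710,000.
The (1 − t) factor cancels: (EBIT − 55,000) × 710,000 = (EBIT − 572,000) × 1,080,000.
EBIT × (1,080,000 − 710,000) = 572,000 × 1,080,000 − 55,000 × 710,000 = 578,710,000,000, so EBIT = 578,710,000,000 ÷ 370,000 = 1,564,081.08.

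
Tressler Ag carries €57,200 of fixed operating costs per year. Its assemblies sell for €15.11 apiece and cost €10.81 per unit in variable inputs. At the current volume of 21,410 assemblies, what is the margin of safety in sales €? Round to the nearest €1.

Unit CM = price − variable cost = €15.11 − €10.81 = €4.30. Break-even units = €57,200 ÷ €4.30 = 13,302.33; break-even revenue = 13,302.33 × €15.11 = €200,998.14.
Actual sales revenue = 21,410 × €15.11 = €323,505.10.
Margin of safety = €323,505.10 − €200,998.14 = €122,507.

€122,507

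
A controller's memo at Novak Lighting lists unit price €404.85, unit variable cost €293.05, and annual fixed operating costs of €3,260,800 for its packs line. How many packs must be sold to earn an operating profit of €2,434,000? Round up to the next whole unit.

50,938 packs

Unit CM = price − variable cost = €404.85 − €293.05 = €111.80.
Need Q such that Q × €111.80 − €3,260,800 = €2,434,000, i.e. Q = €5,694,800 / €111.80 = 50,937.39 → 50,938.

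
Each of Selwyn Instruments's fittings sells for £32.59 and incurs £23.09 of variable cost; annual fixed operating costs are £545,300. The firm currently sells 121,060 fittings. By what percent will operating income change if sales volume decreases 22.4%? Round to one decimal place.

Total contribution margin = 121,060 × £9.50 = £1,150,070.00.
EBIT = £1,150,070.00 − £545,300 = £604,770.00.
Degree of operating leverage = £1,150,070.00 / £604,770.00 = 1.9017.
So EBIT moves 1.9017 × (-22.4%) = -42.6%.

-42.6%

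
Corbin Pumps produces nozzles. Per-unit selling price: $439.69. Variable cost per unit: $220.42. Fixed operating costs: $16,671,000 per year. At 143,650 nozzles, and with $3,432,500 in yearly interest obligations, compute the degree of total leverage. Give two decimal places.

2.76

Contribution at this volume is 143,650 × $219.27 = $31,498,135.50.
Operating income = contribution − fixed costs = $31,498,135.50 − $16,671,000 = $14,827,135.50. Interest = $3,432,500.00, so EBIT − I = $11,394,635.50.
DCL = contribution ÷ (EBIT − I) = $31,498,135.50 ÷ $11,394,635.50 = 2.7643.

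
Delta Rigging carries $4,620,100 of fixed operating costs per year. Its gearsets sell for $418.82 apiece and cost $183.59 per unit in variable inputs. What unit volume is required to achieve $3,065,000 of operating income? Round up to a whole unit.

32,671 gearsets

Unit CM = price − variable cost = $418.82 − $183.59 = $235.23.
Required volume = (fixed costs + target profit) ÷ CM = ($4,620,100 + $3,065,000) ÷ $235.23 = 32,670.58, so 32,671 gearsets.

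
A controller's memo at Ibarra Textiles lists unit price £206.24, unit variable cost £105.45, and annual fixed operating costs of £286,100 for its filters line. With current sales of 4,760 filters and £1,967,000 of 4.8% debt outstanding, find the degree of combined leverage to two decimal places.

4.83

At 4,760 units, contribution = 4,760 × £100.79 = £479,760.40.
EBIT = £479,760.40 − £286,100 = £193,660.40. Interest = £94,416.00, so EBIT − I = £99,244.40.
DCL = contribution ÷ (EBIT − I) = £479,760.40 ÷ £99,244.40 = 4.8341.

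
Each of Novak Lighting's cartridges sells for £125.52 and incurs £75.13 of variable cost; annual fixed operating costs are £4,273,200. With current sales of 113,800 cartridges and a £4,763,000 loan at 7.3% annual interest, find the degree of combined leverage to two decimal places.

Contribution at this volume is 113,800 × £50.39 = £5,734,382.00.
Operating income = contribution − fixed costs = £5,734,382.00 − £4,273,200 = £1,461,182.00. Interest = £347,699.00, so EBIT − I = £1,113,483.00.
Degree of total leverage = total CM / (EBIT − interest) = £5,734,382.00 / £1,113,483.00 = 5.1500.

5.15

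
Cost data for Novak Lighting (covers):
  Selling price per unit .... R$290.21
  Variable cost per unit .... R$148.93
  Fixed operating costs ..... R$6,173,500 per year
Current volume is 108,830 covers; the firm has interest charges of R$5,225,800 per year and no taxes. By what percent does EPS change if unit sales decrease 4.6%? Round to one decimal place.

-17.8%

Total contribution margin = 108,830 × R$141.28 = R$15,375,502.40.
Subtracting fixed costs: EBIT = R$15,375,502.40 − R$6,173,500 = R$9,202,002.40.
Interest = R$5,225,800.00, so EBIT − I = R$3,976,202.40.
Degree of combined leverage = contribution ÷ (EBIT − I) = R$15,375,502.40 ÷ R$3,976,202.40 = 3.8669.
EPS therefore changes by 3.8669 × (-4.6%) = -17.8%.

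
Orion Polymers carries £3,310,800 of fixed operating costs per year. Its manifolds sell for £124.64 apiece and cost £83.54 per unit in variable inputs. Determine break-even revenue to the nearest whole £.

CM per unit = £124.64 − £83.54 = £41.10; CM ratio = £41.10 / £124.64 = 0.3297.
Break-even sales = FC ÷ CM ratio = £3,310,800 × £124.64 / £41.10 = £10,040,343.

£10,040,343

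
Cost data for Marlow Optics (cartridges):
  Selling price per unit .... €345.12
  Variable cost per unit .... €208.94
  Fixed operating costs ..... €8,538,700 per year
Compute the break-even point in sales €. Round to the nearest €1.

CM per unit = €345.12 − €208.94 = €136.18; CM ratio = €136.18 / €345.12 = 0.3946.
Break-even revenue = fixed costs × price ÷ CM = €8,538,700 × €345.12 ÷ €136.18 = €21,639,566.

€21,639,566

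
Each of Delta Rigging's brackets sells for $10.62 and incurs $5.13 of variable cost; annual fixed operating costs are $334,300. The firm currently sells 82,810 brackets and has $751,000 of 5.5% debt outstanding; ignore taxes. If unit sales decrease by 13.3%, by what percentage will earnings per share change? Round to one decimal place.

-76.5%

Total contribution margin = 82,810 × $5.49 = $454,626.90.
Operating income = contribution − fixed costs = $454,626.90 − $334,300 = $120,326.90.
After interest of $41,305.00, pre-tax earnings = $79,021.90.
Degree of combined leverage = contribution ÷ (EBIT − I) = $454,626.90 ÷ $79,021.90 = 5.7532.
%ΔEPS = DCL × %ΔSales = 5.7532 × -13.3% = -76.5%.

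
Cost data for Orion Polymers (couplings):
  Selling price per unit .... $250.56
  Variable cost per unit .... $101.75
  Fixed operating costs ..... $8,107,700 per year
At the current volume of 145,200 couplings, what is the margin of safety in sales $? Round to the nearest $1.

Contribution margin per unit = $250.56 − $101.75 = $148.81. Break-even units = $8,107,700 ÷ $148.81 = 54,483.57; break-even revenue = 54,483.57 × $250.56 = $13,651,403.21.
Current sales = 145,200 × $250.56 = $36,381,312.00.
Margin of safety = $36,381,312.00 − $13,651,403.21 = $22,729,909.

$22,729,909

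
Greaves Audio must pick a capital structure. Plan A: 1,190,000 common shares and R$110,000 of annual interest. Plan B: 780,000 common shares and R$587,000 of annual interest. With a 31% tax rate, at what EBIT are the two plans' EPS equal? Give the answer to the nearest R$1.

At indifference, (EBIT − 110,000)(1 − t)/1,190,000 = (EBIT − 587,000)(1 − t)/780,000.
The (1 − t) factor cancels: (EBIT − 110,000) × 780,000 = (EBIT − 587,000) × 1,190,000.
Solving, EBIT = (587,000·1,190,000 − 110,000·780,000) / (1,190,000 − 780,000) = 612,730,000,000 / 410,000 = 1,494,463.41.

R$1,494,463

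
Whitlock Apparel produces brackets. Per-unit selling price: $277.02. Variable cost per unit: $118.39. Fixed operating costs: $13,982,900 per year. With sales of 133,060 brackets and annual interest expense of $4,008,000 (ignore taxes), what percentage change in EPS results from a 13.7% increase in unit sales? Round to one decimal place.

+92.8%

Total contribution margin = 133,060 × $158.63 = $21,107,307.80.
EBIT = $21,107,307.80 − $13,982,900 = $7,124,407.80.
Interest = $4,008,000.00, so EBIT − I = $3,116,407.80.
Degree of combined leverage = contribution ÷ (EBIT − I) = $21,107,307.80 ÷ $3,116,407.80 = 6.7730.
EPS therefore changes by 6.7730 × (+13.7%) = +92.8%.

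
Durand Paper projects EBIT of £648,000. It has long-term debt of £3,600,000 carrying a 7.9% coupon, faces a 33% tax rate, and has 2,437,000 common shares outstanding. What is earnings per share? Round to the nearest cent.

£0.10

Interest = £284,400.00, so EBT = £648,000 − £284,400.00 = £363,600.00.
Net income = £363,600.00 × (1 − 0.33) = £243,612.00.
Per share: £243,612.00 / 2,437,000 shares = £0.10.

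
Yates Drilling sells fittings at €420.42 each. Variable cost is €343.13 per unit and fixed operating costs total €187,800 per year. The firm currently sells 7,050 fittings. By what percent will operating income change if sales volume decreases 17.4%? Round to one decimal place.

-26.6%

At 7,050 units, contribution = 7,050 × €77.29 = €544,894.50.
Operating income = contribution − fixed costs = €544,894.50 − €187,800 = €357,094.50.
DOL = contribution ÷ EBIT = €544,894.50 ÷ €357,094.50 = 1.5259.
Operating income changes by 1.5259 × -17.4% = -26.6%.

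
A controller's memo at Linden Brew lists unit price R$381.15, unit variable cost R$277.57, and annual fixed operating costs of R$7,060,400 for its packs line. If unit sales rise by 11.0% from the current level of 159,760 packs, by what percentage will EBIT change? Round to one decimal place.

Total contribution margin = 159,760 × R$103.58 = R$16,547,940.80.
EBIT = R$16,547,940.80 − R$7,060,400 = R$9,487,540.80.
Degree of operating leverage = R$16,547,940.80 / R$9,487,540.80 = 1.7442.
%ΔEBIT = DOL × %ΔSales = 1.7442 × +11.0% = +19.2%.

+19.2%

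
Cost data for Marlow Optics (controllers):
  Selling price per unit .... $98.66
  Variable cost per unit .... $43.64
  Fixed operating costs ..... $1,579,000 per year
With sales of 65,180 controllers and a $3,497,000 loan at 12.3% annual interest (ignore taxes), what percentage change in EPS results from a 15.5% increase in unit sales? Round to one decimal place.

+35.2%

Contribution at this volume is 65,180 × $55.02 = $3,586,203.60.
EBIT = $3,586,203.60 − $1,579,000 = $2,007,203.60.
After interest of $430,131.00, pre-tax earnings = $1,577,072.60.
DCL = total CM / (EBIT − I) = $3,586,203.60 / $1,577,072.60 = 2.2740.
%ΔEPS = DCL × %ΔSales = 2.2740 × +15.5% = +35.2%.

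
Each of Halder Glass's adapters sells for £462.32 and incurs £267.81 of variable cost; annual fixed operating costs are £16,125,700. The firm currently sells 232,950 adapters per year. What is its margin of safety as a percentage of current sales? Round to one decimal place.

Each unit contributes £462.32 − £267.81 = £194.51. Break-even units = £16,125,700 ÷ £194.51 = 82,904.22; break-even revenue = 82,904.22 × £462.32 = £38,328,279.39.
Actual sales revenue = 232,950 × £462.32 = £107,697,444.00.
Margin of safety = (£107,697,444.00 − £38,328,279.39) ÷ £107,697,444.00 = 64.4%.

64.4%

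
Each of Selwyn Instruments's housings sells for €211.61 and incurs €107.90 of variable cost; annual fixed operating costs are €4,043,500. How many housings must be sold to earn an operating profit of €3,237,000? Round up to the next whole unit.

Each unit contributes €211.61 − €107.90 = €103.71.
Required volume = (fixed costs + target profit) ÷ CM = (€4,043,500 + €3,237,000) ÷ €103.71 = 70,200.56, so 70,201 housings.

70,201 housings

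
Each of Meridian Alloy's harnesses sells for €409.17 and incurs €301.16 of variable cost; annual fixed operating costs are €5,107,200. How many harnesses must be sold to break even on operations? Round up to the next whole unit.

Unit CM = price − variable cost = €409.17 − €301.16 = €108.01.
Units to break even: €5,107,200 ÷ €108.01 = 47,284.51, rounded up to 47,285.

47,285 harnesses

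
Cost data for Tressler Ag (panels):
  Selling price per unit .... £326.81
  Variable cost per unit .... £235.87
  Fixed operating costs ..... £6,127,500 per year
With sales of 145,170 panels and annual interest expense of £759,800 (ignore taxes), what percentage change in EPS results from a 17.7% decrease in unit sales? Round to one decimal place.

At 145,170 units, contribution = 145,170 × £90.94 = £13,201,759.80.
Operating income = contribution − fixed costs = £13,201,759.80 − £6,127,500 = £7,074,259.80.
After interest of £759,800.00, pre-tax earnings = £6,314,459.80.
Degree of combined leverage = contribution ÷ (EBIT − I) = £13,201,759.80 ÷ £6,314,459.80 = 2.0907.
EPS therefore changes by 2.0907 × (-17.7%) = -37.0%.

-37.0%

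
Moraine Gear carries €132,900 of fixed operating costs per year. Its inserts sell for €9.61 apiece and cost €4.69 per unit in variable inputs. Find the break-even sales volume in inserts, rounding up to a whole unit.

27,013 inserts

Contribution margin per unit = €9.61 − €4.69 = €4.92.
Break-even volume = fixed costs ÷ CM per unit = €132,900 ÷ €4.92 = 27,012.20, so 27,013 inserts.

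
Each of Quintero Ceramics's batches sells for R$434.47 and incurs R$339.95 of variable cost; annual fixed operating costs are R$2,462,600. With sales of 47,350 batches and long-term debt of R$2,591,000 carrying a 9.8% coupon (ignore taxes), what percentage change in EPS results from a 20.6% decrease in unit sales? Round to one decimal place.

-52.4%

Total contribution margin = 47,350 × R$94.52 = R$4,475,522.00.
Subtracting fixed costs: EBIT = R$4,475,522.00 − R$2,462,600 = R$2,012,922.00.
Interest = R$253,918.00, so EBIT − I = R$1,759,004.00.
Degree of combined leverage = contribution ÷ (EBIT − I) = R$4,475,522.00 ÷ R$1,759,004.00 = 2.5444.
EPS therefore changes by 2.5444 × (-20.6%) = -52.4%.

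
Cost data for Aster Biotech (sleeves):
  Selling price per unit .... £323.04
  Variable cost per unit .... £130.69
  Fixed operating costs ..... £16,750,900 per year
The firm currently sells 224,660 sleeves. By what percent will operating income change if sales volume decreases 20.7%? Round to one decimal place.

-33.8%

At 224,660 units, contribution = 224,660 × £192.35 = £43,213,351.00.
Subtracting fixed costs: EBIT = £43,213,351.00 − £16,750,900 = £26,462,451.00.
Degree of operating leverage = £43,213,351.00 / £26,462,451.00 = 1.6330.
%ΔEBIT = DOL × %ΔSales = 1.6330 × -20.7% = -33.8%.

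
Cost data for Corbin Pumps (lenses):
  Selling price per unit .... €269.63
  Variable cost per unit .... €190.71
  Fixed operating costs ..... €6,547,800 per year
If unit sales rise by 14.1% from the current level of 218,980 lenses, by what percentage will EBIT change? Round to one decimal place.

+22.7%

Total contribution margin = 218,980 × €78.92 = €17,281,901.60.
EBIT = €17,281,901.60 − €6,547,800 = €10,734,101.60.
DOL = contribution ÷ EBIT = €17,281,901.60 ÷ €10,734,101.60 = 1.6100.
Operating income changes by 1.6100 × +14.1% = +22.7%.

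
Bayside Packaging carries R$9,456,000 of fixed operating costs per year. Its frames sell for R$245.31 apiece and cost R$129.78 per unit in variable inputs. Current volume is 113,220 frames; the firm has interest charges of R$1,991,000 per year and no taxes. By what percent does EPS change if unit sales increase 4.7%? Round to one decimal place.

+37.6%

Total contribution margin = 113,220 × R$115.53 = R$13,080,306.60.
Subtracting fixed costs: EBIT = R$13,080,306.60 − R$9,456,000 = R$3,624,306.60.
Interest = R$1,991,000.00, so EBIT − I = R$1,633,306.60.
DCL = total CM / (EBIT − I) = R$13,080,306.60 / R$1,633,306.60 = 8.0085.
EPS therefore changes by 8.0085 × (+4.7%) = +37.6%.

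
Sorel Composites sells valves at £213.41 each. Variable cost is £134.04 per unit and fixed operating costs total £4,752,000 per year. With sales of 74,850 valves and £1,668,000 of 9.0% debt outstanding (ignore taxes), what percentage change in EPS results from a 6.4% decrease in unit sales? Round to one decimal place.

Contribution at this volume is 74,850 × £79.37 = £5,940,844.50.
EBIT = £5,940,844.50 − £4,752,000 = £1,188,844.50.
After interest of £150,120.00, pre-tax earnings = £1,038,724.50.
Degree of combined leverage = contribution ÷ (EBIT − I) = £5,940,844.50 ÷ £1,038,724.50 = 5.7194.
EPS therefore changes by 5.7194 × (-6.4%) = -36.6%.

-36.6%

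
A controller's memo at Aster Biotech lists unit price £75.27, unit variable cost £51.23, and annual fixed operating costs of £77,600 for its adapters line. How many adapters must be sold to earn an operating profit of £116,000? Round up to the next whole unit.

8,054 adapters

Each unit contributes £75.27 − £51.23 = £24.04.
Required volume = (fixed costs + target profit) ÷ CM = (£77,600 + £116,000) ÷ £24.04 = 8,053.24, so 8,054 adapters.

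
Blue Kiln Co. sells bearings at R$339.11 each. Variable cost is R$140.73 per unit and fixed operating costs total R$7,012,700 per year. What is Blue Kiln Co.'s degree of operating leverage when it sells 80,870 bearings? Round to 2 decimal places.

Contribution at this volume is 80,870 × R$198.38 = R$16,042,990.60.
Subtracting fixed costs: EBIT = R$16,042,990.60 − R$7,012,700 = R$9,030,290.60.
DOL = contribution ÷ EBIT = R$16,042,990.60 ÷ R$9,030,290.60 = 1.7766.

1.78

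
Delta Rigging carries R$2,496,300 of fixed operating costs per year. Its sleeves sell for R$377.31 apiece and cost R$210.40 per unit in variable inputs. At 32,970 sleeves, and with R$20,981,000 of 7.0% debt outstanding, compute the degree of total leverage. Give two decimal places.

3.58

Contribution at this volume is 32,970 × R$166.91 = R$5,503,022.70.
Subtracting fixed costs: EBIT = R$5,503,022.70 − R$2,496,300 = R$3,006,722.70. Interest = R$1,468,670.00, so EBIT − I = R$1,538,052.70.
Degree of total leverage = total CM / (EBIT − interest) = R$5,503,022.70 / R$1,538,052.70 = 3.5779.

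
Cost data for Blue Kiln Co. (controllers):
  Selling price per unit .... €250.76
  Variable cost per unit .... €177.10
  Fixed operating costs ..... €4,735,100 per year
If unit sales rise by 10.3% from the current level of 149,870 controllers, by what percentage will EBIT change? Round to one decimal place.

Total contribution margin = 149,870 × €73.66 = €11,039,424.20.
EBIT = €11,039,424.20 − €4,735,100 = €6,304,324.20.
Degree of operating leverage = €11,039,424.20 / €6,304,324.20 = 1.7511.
%ΔEBIT = DOL × %ΔSales = 1.7511 × +10.3% = +18.0%.

+18.0%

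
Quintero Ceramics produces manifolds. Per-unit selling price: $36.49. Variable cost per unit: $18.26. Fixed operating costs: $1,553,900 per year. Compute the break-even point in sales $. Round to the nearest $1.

CM per unit = $36.49 − $18.26 = $18.23; CM ratio = $18.23 / $36.49 = 0.4996.
Break-even sales = FC ÷ CM ratio = $1,553,900 × $36.49 / $18.23 = $3,110,357.

$3,110,357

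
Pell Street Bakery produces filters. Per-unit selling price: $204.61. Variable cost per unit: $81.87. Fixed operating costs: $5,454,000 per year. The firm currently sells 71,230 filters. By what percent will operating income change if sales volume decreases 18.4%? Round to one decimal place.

At 71,230 units, contribution = 71,230 × $122.74 = $8,742,770.20.
Operating income = contribution − fixed costs = $8,742,770.20 − $5,454,000 = $3,288,770.20.
So DOL = total CM / EBIT = $8,742,770.20 / $3,288,770.20 = 2.6584.
%ΔEBIT = DOL × %ΔSales = 2.6584 × -18.4% = -48.9%.

-48.9%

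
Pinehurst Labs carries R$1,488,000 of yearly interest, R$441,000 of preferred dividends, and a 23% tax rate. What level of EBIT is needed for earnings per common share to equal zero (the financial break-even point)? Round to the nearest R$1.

Preferred dividends are paid after tax, so their pre-tax equivalent is R$441,000 ÷ (1 − 0.23) = R$572,727.27.
Financial break-even EBIT = interest + D_p ÷ (1 − t) = R$1,488,000 + R$572,727.27 = R$2,060,727.27.

R$2,060,727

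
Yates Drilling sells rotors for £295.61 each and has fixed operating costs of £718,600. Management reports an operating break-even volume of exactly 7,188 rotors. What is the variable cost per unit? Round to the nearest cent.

Contribution per unit must be FC / Q = £718,600 / 7,188 = £99.9722.
Hence VC = price − CM = £295.61 − £99.9722 = £195.64.

£195.64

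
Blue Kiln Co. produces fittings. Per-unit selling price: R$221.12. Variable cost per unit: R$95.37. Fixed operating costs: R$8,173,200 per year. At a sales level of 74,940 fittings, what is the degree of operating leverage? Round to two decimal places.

Total contribution margin = 74,940 × R$125.75 = R$9,423,705.00.
Subtracting fixed costs: EBIT = R$9,423,705.00 − R$8,173,200 = R$1,250,505.00.
Degree of operating leverage = R$9,423,705.00 / R$1,250,505.00 = 7.5359.

7.54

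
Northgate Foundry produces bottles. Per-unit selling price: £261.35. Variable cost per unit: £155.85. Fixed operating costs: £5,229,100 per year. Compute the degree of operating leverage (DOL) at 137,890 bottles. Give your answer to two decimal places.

1.56

Total contribution margin = 137,890 × £105.50 = £14,547,395.00.
EBIT = £14,547,395.00 − £5,229,100 = £9,318,295.00.
DOL = contribution ÷ EBIT = £14,547,395.00 ÷ £9,318,295.00 = 1.5612.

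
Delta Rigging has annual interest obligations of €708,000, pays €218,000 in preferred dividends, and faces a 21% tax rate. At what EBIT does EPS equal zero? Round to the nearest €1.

Grossing the preferred dividend up to pre-tax terms: €218,000 / (1 − 0.21) = €275,949.37.
Financial break-even EBIT = interest + D_p ÷ (1 − t) = €708,000 + €275,949.37 = €983,949.37.

€983,949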